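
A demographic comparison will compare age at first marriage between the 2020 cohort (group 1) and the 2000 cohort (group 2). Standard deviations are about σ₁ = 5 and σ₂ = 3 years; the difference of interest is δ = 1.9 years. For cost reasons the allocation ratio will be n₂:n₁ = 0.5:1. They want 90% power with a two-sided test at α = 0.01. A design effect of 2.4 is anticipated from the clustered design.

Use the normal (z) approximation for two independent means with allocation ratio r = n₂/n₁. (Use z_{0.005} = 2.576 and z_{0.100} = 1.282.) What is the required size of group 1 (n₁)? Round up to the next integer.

n₁ = 426

n₁ = (z_{α/2} + z_β)² · (σ₁² + σ₂²/r) / δ²
   = (2.576 + 1.282)² · (5² + 3²/0.5) / 1.9²
   = 14.8842 · (25 + 18) / 3.61
   = 14.8842 · 43 / 3.61
   = 177.29
Design effect: 2.4 × 177.29 = 425.50.
Round up → n₁ = 426; n₂ = r·n₁ = 0.5 × 426 = 213.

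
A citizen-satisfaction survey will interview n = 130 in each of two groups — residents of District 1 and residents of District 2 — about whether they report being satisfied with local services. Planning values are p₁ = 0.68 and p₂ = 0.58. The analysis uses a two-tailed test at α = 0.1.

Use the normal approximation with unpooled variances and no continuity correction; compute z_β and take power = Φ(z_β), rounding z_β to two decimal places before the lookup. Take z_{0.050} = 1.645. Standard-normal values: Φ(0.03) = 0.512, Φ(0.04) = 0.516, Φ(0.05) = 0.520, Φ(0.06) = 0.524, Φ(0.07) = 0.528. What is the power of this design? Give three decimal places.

Power ≈ 0.512

z_β = |p₁−p₂|·√(n/[p₁q₁+p₂q₂]) − z_{α/2}
    = 0.10 · √(130/0.4612) − 1.645
    = 0.10 · 16.7891 − 1.645
    = 1.6789 − 1.645 = 0.0339 → 0.03
Power = Φ(0.03) = 0.512.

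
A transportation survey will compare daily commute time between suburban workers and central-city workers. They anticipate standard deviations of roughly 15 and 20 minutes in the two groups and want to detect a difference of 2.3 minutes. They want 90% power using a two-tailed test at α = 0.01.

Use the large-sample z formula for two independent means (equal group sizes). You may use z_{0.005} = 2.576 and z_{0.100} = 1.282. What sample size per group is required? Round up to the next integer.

n = (z_{α/2} + z_β)² · (σ₁² + σ₂²) / δ²
  = (2.576 + 1.282)² · (15² + 20² = 625) / 2.3²
  = 14.8842 · 625 / 5.29
  = 1758.53
Round up → n = 1759 per group.

n = 1759 per group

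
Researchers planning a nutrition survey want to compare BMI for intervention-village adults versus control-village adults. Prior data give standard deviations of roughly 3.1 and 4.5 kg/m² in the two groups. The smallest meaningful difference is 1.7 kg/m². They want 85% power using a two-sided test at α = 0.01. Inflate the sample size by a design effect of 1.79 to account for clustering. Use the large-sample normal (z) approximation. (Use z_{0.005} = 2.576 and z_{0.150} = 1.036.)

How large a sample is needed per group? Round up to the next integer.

n = (z_{α/2} + z_β)² · (σ₁² + σ₂²) / δ²
  = (2.576 + 1.036)² · (3.1² + 4.5² = 29.86) / 1.7²
  = 13.0465 · 29.86 / 2.89
  = 134.80
Design effect: 1.79 × 134.80 = 241.29.
Round up → n = 242 per group.

n = 242 per group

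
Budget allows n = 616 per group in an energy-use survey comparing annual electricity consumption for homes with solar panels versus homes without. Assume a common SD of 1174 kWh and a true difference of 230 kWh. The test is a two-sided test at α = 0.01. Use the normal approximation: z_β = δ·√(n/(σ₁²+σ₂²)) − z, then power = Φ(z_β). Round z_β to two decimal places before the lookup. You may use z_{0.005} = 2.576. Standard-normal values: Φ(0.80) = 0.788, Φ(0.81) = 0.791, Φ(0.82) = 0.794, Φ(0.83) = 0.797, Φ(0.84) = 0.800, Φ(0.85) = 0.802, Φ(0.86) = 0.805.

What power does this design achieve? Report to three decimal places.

Power ≈ 0.805

z_β = δ·√(n/(σ₁²+σ₂²)) − z_{α/2}
    = 230 · √(616/2756552) − 2.576
    = 230 · 0.01495 − 2.576
    = 3.4382 − 2.576 = 0.8622 → 0.86
Power = Φ(0.86) = 0.805.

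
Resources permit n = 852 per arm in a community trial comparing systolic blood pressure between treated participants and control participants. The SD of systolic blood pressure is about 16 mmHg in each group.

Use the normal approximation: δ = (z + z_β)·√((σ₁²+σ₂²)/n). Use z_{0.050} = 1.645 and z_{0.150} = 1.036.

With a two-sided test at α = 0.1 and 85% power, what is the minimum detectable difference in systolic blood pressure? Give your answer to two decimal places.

δ = (z_{α/2} + z_β) · √((σ₁²+σ₂²)/n)
  = (1.645 + 1.036) · √(512/852)
  = 2.681 · √0.60094
  = 2.681 · 0.7752
  = 2.0783

Minimum detectable difference ≈ 2.08 mmHg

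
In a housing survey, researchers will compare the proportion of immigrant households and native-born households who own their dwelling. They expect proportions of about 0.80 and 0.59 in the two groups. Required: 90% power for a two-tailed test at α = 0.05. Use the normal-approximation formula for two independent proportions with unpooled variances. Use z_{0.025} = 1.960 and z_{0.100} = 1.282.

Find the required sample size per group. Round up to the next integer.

n = 96 per group

n = (z_{α/2} + z_β)² · [p₁(1−p₁) + p₂(1−p₂)] / (p₁ − p₂)²
  = (1.960 + 1.282)² · (0.80·0.20 + 0.59·0.41) / (0.21)²
  = (3.242)² · (0.1600 + 0.2419) / 0.0441
  = 10.5106 · 0.4019 / 0.0441
  = 95.79
Round up → n = 96 per group.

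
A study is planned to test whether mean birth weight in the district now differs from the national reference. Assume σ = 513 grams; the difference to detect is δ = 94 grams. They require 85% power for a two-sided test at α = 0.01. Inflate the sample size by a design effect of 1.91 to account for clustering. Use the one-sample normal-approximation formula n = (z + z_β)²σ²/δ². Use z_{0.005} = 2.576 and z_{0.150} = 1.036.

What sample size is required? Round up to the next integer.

n = 743

n = (z_{α/2} + z_β)² · σ² / δ²
  = (2.576 + 1.036)² · 513² / 94²
  = 13.0465 · 263169 / 8836
  = 388.57
Design effect: 1.91 × 388.57 = 742.18.
Round up → n = 743.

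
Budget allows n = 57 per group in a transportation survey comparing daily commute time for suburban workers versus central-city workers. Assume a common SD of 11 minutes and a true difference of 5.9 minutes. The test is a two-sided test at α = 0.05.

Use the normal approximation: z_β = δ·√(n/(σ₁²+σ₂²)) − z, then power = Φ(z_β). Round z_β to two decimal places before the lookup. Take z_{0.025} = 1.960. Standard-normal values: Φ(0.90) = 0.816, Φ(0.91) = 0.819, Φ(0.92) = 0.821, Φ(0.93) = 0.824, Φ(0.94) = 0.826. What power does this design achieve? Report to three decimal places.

z_β = δ·√(n/(σ₁²+σ₂²)) − z_{α/2}
    = 5.9 · √(57/242) − 1.960
    = 5.9 · 0.48532 − 1.960
    = 2.8634 − 1.960 = 0.9034 → 0.90
Power = Φ(0.90) = 0.816.

Power ≈ 0.816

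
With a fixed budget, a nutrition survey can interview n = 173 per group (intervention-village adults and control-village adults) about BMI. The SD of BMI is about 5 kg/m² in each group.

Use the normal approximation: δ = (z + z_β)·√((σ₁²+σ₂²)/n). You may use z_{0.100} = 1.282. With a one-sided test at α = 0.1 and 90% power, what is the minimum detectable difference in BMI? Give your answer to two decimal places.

Minimum detectable difference ≈ 1.38 kg/m²

δ = (z_α + z_β) · √((σ₁²+σ₂²)/n)
  = (1.282 + 1.282) · √(50/173)
  = 2.564 · √0.28902
  = 2.564 · 0.5376
  = 1.3784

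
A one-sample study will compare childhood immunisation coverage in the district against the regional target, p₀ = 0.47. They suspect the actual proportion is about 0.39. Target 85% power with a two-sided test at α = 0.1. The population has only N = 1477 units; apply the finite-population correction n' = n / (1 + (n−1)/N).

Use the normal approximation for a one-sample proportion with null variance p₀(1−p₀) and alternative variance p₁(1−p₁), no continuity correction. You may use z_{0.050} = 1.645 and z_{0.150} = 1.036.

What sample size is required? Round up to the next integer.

n = [z_{α/2}·√(p₀q₀) + z_β·√(p₁q₁)]² / (p₁ − p₀)²
  = [1.645·√(0.47·0.53) + 1.036·√(0.39·0.61)]² / (-0.08)²
  = [1.645·0.4991 + 1.036·0.4877]² / 0.0064
  = [1.3263]² / 0.0064
  = 274.87
Finite-population correction (N = 1477): 274.87 / (1 + (274.87 − 1)/1477) = 231.87.
Round up → n = 232.

n = 232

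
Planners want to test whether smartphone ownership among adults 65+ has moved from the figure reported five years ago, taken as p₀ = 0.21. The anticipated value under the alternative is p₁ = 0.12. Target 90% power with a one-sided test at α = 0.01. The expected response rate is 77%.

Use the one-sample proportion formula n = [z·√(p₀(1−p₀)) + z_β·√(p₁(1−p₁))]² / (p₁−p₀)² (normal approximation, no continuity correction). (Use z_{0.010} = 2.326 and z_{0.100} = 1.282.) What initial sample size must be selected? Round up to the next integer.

n = [z_α·√(p₀q₀) + z_β·√(p₁q₁)]² / (p₁ − p₀)²
  = [2.326·√(0.21·0.79) + 1.282·√(0.12·0.88)]² / (-0.09)²
  = [2.326·0.4073 + 1.282·0.3250]² / 0.0081
  = [1.3640]² / 0.0081
  = 229.69
Adjust for 77% response: 229.69 / 0.77 = 298.30.
Round up → n = 299.

n = 299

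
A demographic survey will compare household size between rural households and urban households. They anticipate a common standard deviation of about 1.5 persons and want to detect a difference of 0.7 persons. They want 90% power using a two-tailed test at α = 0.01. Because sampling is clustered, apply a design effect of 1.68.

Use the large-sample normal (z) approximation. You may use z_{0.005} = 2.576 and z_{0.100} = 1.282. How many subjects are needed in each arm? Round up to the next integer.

n = (z_{α/2} + z_β)² · (σ₁² + σ₂²) / δ²
  = (2.576 + 1.282)² · (2·1.5² = 4.5) / 0.7²
  = 14.8842 · 4.5 / 0.49
  = 136.69
Design effect: 1.68 × 136.69 = 229.64.
Round up → n = 230 per group.

n = 230 per group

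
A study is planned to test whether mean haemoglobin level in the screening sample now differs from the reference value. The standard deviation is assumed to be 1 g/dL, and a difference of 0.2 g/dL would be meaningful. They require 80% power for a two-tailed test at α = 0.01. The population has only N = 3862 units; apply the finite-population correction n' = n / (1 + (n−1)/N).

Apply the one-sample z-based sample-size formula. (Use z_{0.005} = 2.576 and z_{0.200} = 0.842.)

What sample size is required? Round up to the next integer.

n = (z_{α/2} + z_β)² · σ² / δ²
  = (2.576 + 0.842)² · 1² / 0.2²
  = 11.6827 · 1 / 0.04
  = 292.07
Finite-population correction (N = 3862): 292.07 / (1 + (292.07 − 1)/3862) = 271.60.
Round up → n = 272.

n = 272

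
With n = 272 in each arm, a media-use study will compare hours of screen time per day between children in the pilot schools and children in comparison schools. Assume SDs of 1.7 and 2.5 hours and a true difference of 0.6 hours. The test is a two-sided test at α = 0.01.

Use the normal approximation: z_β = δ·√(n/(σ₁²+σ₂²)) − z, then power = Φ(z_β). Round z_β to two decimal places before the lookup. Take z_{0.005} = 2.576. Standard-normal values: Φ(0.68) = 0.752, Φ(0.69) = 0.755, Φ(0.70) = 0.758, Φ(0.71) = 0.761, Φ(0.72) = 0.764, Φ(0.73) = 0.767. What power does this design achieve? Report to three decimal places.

Power ≈ 0.758

z_β = δ·√(n/(σ₁²+σ₂²)) − z_{α/2}
    = 0.6 · √(272/9.14) − 2.576
    = 0.6 · 5.45521 − 2.576
    = 3.2731 − 2.576 = 0.6971 → 0.70
Power = Φ(0.70) = 0.758.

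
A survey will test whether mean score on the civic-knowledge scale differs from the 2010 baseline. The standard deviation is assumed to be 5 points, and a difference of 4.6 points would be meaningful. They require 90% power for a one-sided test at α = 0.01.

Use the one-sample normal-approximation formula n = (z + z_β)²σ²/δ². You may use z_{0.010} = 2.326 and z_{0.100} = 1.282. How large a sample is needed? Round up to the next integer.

n = (z_α + z_β)² · σ² / δ²
  = (2.326 + 1.282)² · 5² / 4.6²
  = 13.0177 · 25 / 21.16
  = 15.38
Round up → n = 16.

n = 16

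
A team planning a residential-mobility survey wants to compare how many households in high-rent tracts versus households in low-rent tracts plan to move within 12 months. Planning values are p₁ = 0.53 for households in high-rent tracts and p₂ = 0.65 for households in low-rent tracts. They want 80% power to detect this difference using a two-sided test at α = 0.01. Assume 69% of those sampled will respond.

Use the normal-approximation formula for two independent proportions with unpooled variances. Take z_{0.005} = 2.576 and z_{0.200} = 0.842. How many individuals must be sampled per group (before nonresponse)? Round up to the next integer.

n = 561 per group

n = (z_{α/2} + z_β)² · [p₁(1−p₁) + p₂(1−p₂)] / (p₁ − p₂)²
  = (2.576 + 0.842)² · (0.53·0.47 + 0.65·0.35) / (-0.12)²
  = (3.418)² · (0.2491 + 0.2275) / 0.0144
  = 11.6827 · 0.4766 / 0.0144
  = 386.67
Adjust for 69% response: 386.67 / 0.69 = 560.39.
Round up → n = 561 per group.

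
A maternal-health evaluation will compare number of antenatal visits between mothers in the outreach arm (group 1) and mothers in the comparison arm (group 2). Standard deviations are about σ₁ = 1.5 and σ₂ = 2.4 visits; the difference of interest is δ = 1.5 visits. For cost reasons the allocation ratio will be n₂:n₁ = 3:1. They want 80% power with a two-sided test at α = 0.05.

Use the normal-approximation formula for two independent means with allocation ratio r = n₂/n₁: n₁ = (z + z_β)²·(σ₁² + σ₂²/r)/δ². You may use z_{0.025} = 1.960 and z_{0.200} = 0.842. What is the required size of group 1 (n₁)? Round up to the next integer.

n₁ = (z_{α/2} + z_β)² · (σ₁² + σ₂²/r) / δ²
   = (1.960 + 0.842)² · (1.5² + 2.4²/3) / 1.5²
   = 7.8512 · (2.25 + 1.92) / 2.25
   = 7.8512 · 4.17 / 2.25
   = 14.55
Round up → n₁ = 15; n₂ = r·n₁ = 3 × 15 = 45.

n₁ = 15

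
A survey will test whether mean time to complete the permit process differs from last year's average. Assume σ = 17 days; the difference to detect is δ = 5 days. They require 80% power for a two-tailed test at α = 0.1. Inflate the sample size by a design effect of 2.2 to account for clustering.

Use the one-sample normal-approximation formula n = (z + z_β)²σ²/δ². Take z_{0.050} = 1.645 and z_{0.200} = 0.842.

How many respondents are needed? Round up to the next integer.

n = 158

n = (z_{α/2} + z_β)² · σ² / δ²
  = (1.645 + 0.842)² · 17² / 5²
  = 6.1852 · 289 / 25
  = 71.50
Design effect: 2.2 × 71.50 = 157.30.
Round up → n = 158.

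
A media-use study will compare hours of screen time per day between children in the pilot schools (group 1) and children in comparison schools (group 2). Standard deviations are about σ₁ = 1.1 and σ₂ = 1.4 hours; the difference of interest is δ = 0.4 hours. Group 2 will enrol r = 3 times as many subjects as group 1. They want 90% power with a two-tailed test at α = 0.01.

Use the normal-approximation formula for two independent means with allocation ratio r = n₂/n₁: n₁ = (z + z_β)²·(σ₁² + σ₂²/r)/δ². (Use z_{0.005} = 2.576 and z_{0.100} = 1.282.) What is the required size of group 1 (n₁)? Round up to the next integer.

n₁ = (z_{α/2} + z_β)² · (σ₁² + σ₂²/r) / δ²
   = (2.576 + 1.282)² · (1.1² + 1.4²/3) / 0.4²
   = 14.8842 · (1.21 + 0.65333) / 0.16
   = 14.8842 · 1.8633 / 0.16
   = 173.34
Round up → n₁ = 174; n₂ = r·n₁ = 3 × 174 = 522.

n₁ = 174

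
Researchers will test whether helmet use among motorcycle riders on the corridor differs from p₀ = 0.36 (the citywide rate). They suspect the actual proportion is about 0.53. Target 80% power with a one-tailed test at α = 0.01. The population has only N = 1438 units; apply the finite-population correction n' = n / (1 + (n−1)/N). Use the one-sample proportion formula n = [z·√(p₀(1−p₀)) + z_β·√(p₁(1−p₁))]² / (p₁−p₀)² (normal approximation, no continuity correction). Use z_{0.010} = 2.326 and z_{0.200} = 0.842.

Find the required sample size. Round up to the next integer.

n = 78

n = [z_α·√(p₀q₀) + z_β·√(p₁q₁)]² / (p₁ − p₀)²
  = [2.326·√(0.36·0.64) + 0.842·√(0.53·0.47)]² / (0.17)²
  = [2.326·0.4800 + 0.842·0.4991]² / 0.0289
  = [1.5367]² / 0.0289
  = 81.71
Finite-population correction (N = 1438): 81.71 / (1 + (81.71 − 1)/1438) = 77.37.
Round up → n = 78.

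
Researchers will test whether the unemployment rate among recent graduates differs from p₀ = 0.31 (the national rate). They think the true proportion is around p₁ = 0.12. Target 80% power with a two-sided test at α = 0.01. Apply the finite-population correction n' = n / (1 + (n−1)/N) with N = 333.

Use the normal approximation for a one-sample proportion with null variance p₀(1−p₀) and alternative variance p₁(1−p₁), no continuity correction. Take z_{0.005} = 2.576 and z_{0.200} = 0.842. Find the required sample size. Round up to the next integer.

n = 51

n = [z_{α/2}·√(p₀q₀) + z_β·√(p₁q₁)]² / (p₁ − p₀)²
  = [2.576·√(0.31·0.69) + 0.842·√(0.12·0.88)]² / (-0.19)²
  = [2.576·0.4625 + 0.842·0.3250]² / 0.0361
  = [1.4650]² / 0.0361
  = 59.45
Finite-population correction (N = 333): 59.45 / (1 + (59.45 − 1)/333) = 50.57.
Round up → n = 51.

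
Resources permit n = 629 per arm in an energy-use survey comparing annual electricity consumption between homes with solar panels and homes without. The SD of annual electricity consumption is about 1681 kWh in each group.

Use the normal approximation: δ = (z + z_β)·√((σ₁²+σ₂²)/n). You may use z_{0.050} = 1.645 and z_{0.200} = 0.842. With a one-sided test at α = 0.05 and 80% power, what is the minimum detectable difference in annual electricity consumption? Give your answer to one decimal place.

Minimum detectable difference ≈ 235.7 kWh

δ = (z_α + z_β) · √((σ₁²+σ₂²)/n)
  = (1.645 + 0.842) · √(5651522/629)
  = 2.487 · √8984.9
  = 2.487 · 94.7889
  = 235.7399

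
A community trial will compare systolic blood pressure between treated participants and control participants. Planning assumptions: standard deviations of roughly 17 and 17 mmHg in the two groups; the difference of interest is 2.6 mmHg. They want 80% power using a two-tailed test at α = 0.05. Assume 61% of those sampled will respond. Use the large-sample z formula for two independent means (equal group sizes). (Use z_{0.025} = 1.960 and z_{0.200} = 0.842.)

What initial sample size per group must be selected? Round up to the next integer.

n = 1101 per group

n = (z_{α/2} + z_β)² · (σ₁² + σ₂²) / δ²
  = (1.960 + 0.842)² · (17² + 17² = 578) / 2.6²
  = 7.8512 · 578 / 6.76
  = 671.30
Adjust for 61% response: 671.30 / 0.61 = 1100.49.
Round up → n = 1101 per group.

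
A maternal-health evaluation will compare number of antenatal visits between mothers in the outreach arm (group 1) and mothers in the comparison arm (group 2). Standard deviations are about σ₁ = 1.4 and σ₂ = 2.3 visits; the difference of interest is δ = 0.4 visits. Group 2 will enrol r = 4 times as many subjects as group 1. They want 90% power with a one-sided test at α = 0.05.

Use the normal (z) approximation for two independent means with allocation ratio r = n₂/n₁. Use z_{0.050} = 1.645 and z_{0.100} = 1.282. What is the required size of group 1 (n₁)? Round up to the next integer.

n₁ = 176

n₁ = (z_α + z_β)² · (σ₁² + σ₂²/r) / δ²
   = (1.645 + 1.282)² · (1.4² + 2.3²/4) / 0.4²
   = 8.5673 · (1.96 + 1.3225) / 0.16
   = 8.5673 · 3.2825 / 0.16
   = 175.76
Round up → n₁ = 176; n₂ = r·n₁ = 4 × 176 = 704.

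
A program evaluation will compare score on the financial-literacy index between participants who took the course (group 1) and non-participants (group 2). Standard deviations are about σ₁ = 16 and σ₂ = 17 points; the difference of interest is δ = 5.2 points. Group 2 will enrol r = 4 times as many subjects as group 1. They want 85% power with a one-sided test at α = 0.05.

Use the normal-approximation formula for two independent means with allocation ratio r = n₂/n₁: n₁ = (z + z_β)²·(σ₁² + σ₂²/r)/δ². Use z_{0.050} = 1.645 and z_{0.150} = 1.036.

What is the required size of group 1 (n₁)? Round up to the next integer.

n₁ = (z_α + z_β)² · (σ₁² + σ₂²/r) / δ²
   = (1.645 + 1.036)² · (16² + 17²/4) / 5.2²
   = 7.1878 · (256 + 72.25) / 27.04
   = 7.1878 · 328.25 / 27.04
   = 87.26
Round up → n₁ = 88; n₂ = r·n₁ = 4 × 88 = 352.

n₁ = 88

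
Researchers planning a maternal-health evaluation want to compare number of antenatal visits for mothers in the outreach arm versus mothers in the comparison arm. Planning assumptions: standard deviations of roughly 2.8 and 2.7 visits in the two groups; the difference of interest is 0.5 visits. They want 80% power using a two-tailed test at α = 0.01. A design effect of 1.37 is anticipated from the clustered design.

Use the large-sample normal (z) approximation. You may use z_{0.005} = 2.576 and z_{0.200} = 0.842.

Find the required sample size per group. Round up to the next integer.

n = (z_{α/2} + z_β)² · (σ₁² + σ₂²) / δ²
  = (2.576 + 0.842)² · (2.8² + 2.7² = 15.13) / 0.5²
  = 11.6827 · 15.13 / 0.25
  = 707.04
Design effect: 1.37 × 707.04 = 968.64.
Round up → n = 969 per group.

n = 969 per group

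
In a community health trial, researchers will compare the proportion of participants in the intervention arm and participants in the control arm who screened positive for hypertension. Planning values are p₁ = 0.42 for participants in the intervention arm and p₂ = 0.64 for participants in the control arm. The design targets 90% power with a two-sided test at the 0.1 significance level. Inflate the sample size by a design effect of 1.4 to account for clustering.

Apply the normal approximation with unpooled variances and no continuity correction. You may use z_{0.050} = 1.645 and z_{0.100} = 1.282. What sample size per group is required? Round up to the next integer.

n = (z_{α/2} + z_β)² · [p₁(1−p₁) + p₂(1−p₂)] / (p₁ − p₂)²
  = (1.645 + 1.282)² · (0.42·0.58 + 0.64·0.36) / (-0.22)²
  = (2.927)² · (0.2436 + 0.2304) / 0.0484
  = 8.5673 · 0.4740 / 0.0484
  = 83.90
Design effect: 1.4 × 83.90 = 117.46.
Round up → n = 118 per group.

n = 118 per group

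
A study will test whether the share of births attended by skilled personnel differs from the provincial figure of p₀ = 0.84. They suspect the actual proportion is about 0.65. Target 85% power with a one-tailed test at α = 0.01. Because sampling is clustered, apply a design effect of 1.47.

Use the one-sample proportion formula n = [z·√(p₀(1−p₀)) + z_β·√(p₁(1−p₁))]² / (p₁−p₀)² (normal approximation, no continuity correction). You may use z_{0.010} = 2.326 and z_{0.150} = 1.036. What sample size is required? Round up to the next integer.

n = [z_α·√(p₀q₀) + z_β·√(p₁q₁)]² / (p₁ − p₀)²
  = [2.326·√(0.84·0.16) + 1.036·√(0.65·0.35)]² / (-0.19)²
  = [2.326·0.3666 + 1.036·0.4770]² / 0.0361
  = [1.3469]² / 0.0361
  = 50.25
Design effect: 1.47 × 50.25 = 73.87.
Round up → n = 74.

n = 74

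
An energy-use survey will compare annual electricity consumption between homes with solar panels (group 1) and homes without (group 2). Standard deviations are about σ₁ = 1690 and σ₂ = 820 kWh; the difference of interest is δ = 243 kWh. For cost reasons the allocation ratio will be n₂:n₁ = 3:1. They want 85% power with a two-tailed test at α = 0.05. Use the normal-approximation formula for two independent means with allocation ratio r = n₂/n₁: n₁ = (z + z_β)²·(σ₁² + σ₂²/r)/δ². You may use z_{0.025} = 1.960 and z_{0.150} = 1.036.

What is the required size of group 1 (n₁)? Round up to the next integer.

n₁ = 469

n₁ = (z_{α/2} + z_β)² · (σ₁² + σ₂²/r) / δ²
   = (1.960 + 1.036)² · (1690² + 820²/3) / 243²
   = 8.9760 · (2856100 + 224133.3) / 59049
   = 8.9760 · 3080233.3 / 59049
   = 468.23
Round up → n₁ = 469; n₂ = r·n₁ = 3 × 469 = 1407.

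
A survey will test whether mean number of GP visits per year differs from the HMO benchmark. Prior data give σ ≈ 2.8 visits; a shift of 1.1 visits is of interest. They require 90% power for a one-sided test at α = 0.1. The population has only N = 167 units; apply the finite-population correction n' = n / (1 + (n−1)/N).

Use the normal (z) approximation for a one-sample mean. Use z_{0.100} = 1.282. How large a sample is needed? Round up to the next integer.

n = (z_α + z_β)² · σ² / δ²
  = (1.282 + 1.282)² · 2.8² / 1.1²
  = 6.5741 · 7.84 / 1.21
  = 42.60
Finite-population correction (N = 167): 42.60 / (1 + (42.60 − 1)/167) = 34.10.
Round up → n = 35.

n = 35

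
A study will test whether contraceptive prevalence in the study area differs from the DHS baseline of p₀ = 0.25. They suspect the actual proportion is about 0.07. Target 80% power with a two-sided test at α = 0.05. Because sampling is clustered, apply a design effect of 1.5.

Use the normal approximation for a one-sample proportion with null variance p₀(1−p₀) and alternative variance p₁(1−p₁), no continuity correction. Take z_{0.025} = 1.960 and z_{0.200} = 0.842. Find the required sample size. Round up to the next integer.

n = 53

n = [z_{α/2}·√(p₀q₀) + z_β·√(p₁q₁)]² / (p₁ − p₀)²
  = [1.960·√(0.25·0.75) + 0.842·√(0.07·0.93)]² / (-0.18)²
  = [1.960·0.4330 + 0.842·0.2551]² / 0.0324
  = [1.0635]² / 0.0324
  = 34.91
Design effect: 1.5 × 34.91 = 52.37.
Round up → n = 53.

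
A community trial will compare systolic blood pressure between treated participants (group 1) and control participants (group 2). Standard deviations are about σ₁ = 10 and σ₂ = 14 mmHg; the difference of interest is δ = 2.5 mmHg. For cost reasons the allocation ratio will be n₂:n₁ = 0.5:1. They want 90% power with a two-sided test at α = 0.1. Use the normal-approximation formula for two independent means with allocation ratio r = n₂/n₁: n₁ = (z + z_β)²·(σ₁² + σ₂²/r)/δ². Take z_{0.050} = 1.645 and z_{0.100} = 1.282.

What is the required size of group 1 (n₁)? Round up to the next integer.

n₁ = (z_{α/2} + z_β)² · (σ₁² + σ₂²/r) / δ²
   = (1.645 + 1.282)² · (10² + 14²/0.5) / 2.5²
   = 8.5673 · (100 + 392) / 6.25
   = 8.5673 · 492 / 6.25
   = 674.42
Round up → n₁ = 675; n₂ = r·n₁ = 0.5 × 675 = 338.

n₁ = 675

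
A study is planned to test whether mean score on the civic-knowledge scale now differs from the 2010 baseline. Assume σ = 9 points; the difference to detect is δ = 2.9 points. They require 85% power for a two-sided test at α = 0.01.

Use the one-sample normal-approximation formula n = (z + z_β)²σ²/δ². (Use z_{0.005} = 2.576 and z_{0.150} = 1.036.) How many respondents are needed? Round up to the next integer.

n = 126

n = (z_{α/2} + z_β)² · σ² / δ²
  = (2.576 + 1.036)² · 9² / 2.9²
  = 13.0465 · 81 / 8.41
  = 125.66
Round up → n = 126.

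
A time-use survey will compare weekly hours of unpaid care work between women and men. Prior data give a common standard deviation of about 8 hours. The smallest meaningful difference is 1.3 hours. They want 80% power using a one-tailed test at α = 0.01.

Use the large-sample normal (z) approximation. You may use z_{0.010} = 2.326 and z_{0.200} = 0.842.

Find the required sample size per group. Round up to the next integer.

n = 761 per group

n = (z_α + z_β)² · (σ₁² + σ₂²) / δ²
  = (2.326 + 0.842)² · (2·8² = 128) / 1.3²
  = 10.0362 · 128 / 1.69
  = 760.14
Round up → n = 761 per group.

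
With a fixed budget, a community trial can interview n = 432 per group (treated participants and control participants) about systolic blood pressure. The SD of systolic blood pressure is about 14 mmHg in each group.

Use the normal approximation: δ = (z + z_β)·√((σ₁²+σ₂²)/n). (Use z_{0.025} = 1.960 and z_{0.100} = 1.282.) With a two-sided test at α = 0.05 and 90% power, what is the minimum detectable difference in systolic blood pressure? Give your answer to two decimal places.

δ = (z_{α/2} + z_β) · √((σ₁²+σ₂²)/n)
  = (1.960 + 1.282) · √(392/432)
  = 3.242 · √0.90741
  = 3.242 · 0.9526
  = 3.0883

Minimum detectable difference ≈ 3.09 mmHg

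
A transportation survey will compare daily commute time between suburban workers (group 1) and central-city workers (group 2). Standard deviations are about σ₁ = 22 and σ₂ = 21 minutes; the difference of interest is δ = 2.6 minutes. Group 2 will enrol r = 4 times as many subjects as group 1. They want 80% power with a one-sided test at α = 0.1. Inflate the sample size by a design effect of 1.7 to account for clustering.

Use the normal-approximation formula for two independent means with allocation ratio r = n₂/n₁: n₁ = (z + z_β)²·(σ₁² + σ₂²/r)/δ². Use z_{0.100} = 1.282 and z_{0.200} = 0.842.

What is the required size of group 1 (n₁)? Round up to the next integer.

n₁ = 675

n₁ = (z_α + z_β)² · (σ₁² + σ₂²/r) / δ²
   = (1.282 + 0.842)² · (22² + 21²/4) / 2.6²
   = 4.5114 · (484 + 110.25) / 6.76
   = 4.5114 · 594.25 / 6.76
   = 396.58
Design effect: 1.7 × 396.58 = 674.19.
Round up → n₁ = 675; n₂ = r·n₁ = 4 × 675 = 2700.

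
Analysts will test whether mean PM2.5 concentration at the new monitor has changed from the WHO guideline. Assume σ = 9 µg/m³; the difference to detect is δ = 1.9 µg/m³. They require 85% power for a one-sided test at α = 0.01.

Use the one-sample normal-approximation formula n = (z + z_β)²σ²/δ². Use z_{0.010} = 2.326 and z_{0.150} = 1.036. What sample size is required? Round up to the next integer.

n = 254

n = (z_α + z_β)² · σ² / δ²
  = (2.326 + 1.036)² · 9² / 1.9²
  = 11.3030 · 81 / 3.61
  = 253.61
Round up → n = 254.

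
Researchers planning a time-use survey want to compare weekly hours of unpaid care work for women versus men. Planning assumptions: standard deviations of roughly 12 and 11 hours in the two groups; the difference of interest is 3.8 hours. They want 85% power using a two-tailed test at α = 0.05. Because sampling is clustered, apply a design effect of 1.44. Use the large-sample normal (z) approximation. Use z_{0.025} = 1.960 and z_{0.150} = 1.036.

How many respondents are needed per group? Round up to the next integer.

n = (z_{α/2} + z_β)² · (σ₁² + σ₂²) / δ²
  = (1.960 + 1.036)² · (12² + 11² = 265) / 3.8²
  = 8.9760 · 265 / 14.44
  = 164.73
Design effect: 1.44 × 164.73 = 237.21.
Round up → n = 238 per group.

n = 238 per group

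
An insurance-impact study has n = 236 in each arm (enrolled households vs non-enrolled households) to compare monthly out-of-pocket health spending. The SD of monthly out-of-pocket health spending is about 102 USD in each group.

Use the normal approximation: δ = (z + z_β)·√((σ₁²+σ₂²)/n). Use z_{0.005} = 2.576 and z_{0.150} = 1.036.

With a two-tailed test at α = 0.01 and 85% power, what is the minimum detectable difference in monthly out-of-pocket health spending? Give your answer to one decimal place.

δ = (z_{α/2} + z_β) · √((σ₁²+σ₂²)/n)
  = (2.576 + 1.036) · √(20808/236)
  = 3.612 · √88.1695
  = 3.612 · 9.3899
  = 33.9162

Minimum detectable difference ≈ 33.9 USD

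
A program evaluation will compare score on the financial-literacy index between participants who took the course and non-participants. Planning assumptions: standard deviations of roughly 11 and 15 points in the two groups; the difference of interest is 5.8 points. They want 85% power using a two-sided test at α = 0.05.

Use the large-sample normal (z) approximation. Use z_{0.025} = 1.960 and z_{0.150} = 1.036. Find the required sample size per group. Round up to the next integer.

n = (z_{α/2} + z_β)² · (σ₁² + σ₂²) / δ²
  = (1.960 + 1.036)² · (11² + 15² = 346) / 5.8²
  = 8.9760 · 346 / 33.64
  = 92.32
Round up → n = 93 per group.

n = 93 per group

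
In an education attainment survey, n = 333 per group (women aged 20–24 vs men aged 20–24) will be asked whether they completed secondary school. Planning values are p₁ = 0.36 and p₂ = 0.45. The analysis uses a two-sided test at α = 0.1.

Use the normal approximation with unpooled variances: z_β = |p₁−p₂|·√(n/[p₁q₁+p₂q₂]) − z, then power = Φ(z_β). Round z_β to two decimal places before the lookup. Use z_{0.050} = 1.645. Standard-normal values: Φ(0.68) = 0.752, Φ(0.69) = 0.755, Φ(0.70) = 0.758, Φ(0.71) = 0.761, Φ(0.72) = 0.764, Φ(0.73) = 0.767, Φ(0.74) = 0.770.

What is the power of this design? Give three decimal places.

z_β = |p₁−p₂|·√(n/[p₁q₁+p₂q₂]) − z_{α/2}
    = 0.09 · √(333/0.4779) − 1.645
    = 0.09 · 26.3969 − 1.645
    = 2.3757 − 1.645 = 0.7307 → 0.73
Power = Φ(0.73) = 0.767.

Power ≈ 0.767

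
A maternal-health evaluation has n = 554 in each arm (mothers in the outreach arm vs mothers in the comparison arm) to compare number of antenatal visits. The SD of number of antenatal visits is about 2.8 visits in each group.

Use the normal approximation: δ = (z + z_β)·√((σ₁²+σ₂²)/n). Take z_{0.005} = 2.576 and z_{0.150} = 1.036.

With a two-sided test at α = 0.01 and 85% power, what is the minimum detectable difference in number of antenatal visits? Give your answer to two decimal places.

δ = (z_{α/2} + z_β) · √((σ₁²+σ₂²)/n)
  = (2.576 + 1.036) · √(15.68/554)
  = 3.612 · √0.0283
  = 3.612 · 0.1682
  = 0.6077

Minimum detectable difference ≈ 0.61 visits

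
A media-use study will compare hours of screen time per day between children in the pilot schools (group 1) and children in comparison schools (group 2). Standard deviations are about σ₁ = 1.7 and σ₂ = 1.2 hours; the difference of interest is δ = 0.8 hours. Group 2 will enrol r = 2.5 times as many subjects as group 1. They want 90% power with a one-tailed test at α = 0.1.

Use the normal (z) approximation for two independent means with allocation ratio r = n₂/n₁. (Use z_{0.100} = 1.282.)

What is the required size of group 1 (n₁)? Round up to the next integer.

n₁ = 36

n₁ = (z_α + z_β)² · (σ₁² + σ₂²/r) / δ²
   = (1.282 + 1.282)² · (1.7² + 1.2²/2.5) / 0.8²
   = 6.5741 · (2.89 + 0.576) / 0.64
   = 6.5741 · 3.466 / 0.64
   = 35.60
Round up → n₁ = 36; n₂ = r·n₁ = 2.5 × 36 = 90.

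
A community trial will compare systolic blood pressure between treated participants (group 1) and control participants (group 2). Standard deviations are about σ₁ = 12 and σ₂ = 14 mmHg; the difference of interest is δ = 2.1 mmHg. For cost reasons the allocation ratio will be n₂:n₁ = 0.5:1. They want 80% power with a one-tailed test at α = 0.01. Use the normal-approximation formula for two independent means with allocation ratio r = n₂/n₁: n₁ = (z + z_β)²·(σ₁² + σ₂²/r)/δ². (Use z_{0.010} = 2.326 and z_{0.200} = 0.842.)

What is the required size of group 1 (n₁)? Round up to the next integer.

n₁ = (z_α + z_β)² · (σ₁² + σ₂²/r) / δ²
   = (2.326 + 0.842)² · (12² + 14²/0.5) / 2.1²
   = 10.0362 · (144 + 392) / 4.41
   = 10.0362 · 536 / 4.41
   = 1219.82
Round up → n₁ = 1220; n₂ = r·n₁ = 0.5 × 1220 = 610.

n₁ = 1220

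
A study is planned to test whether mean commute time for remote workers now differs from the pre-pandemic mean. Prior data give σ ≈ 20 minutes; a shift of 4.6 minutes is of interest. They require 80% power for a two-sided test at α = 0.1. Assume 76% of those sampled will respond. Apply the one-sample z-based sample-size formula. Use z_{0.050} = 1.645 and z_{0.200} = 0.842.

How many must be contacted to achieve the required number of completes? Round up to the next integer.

n = 154

n = (z_{α/2} + z_β)² · σ² / δ²
  = (1.645 + 0.842)² · 20² / 4.6²
  = 6.1852 · 400 / 21.16
  = 116.92
Adjust for 76% response: 116.92 / 0.76 = 153.84.
Round up → n = 154.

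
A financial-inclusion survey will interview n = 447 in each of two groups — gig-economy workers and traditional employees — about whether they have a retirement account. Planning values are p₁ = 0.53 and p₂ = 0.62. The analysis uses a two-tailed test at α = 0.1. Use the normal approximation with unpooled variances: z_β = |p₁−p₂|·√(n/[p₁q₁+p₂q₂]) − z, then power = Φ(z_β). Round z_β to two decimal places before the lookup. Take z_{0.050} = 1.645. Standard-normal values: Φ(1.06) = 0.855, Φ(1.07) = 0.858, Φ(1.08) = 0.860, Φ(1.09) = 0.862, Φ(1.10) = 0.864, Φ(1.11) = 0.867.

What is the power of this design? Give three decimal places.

z_β = |p₁−p₂|·√(n/[p₁q₁+p₂q₂]) − z_{α/2}
    = 0.09 · √(447/0.4847) − 1.645
    = 0.09 · 30.3681 − 1.645
    = 2.7331 − 1.645 = 1.0881 → 1.09
Power = Φ(1.09) = 0.862.

Power ≈ 0.862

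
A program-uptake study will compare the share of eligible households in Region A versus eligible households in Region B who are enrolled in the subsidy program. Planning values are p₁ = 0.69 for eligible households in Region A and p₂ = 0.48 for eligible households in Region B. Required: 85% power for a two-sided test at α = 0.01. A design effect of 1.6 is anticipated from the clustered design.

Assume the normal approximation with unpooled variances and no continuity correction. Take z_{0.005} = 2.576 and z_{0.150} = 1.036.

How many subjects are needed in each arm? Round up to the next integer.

n = 220 per group

n = (z_{α/2} + z_β)² · [p₁(1−p₁) + p₂(1−p₂)] / (p₁ − p₂)²
  = (2.576 + 1.036)² · (0.69·0.31 + 0.48·0.52) / (0.21)²
  = (3.612)² · (0.2139 + 0.2496) / 0.0441
  = 13.0465 · 0.4635 / 0.0441
  = 137.12
Design effect: 1.6 × 137.12 = 219.39.
Round up → n = 220 per group.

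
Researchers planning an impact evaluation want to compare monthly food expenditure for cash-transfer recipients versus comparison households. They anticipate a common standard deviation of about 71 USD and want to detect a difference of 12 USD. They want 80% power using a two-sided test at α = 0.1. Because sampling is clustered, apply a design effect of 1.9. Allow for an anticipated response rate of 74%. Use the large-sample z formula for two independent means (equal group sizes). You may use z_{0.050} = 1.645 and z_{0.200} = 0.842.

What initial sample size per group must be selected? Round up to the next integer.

n = 1112 per group

n = (z_{α/2} + z_β)² · (σ₁² + σ₂²) / δ²
  = (1.645 + 0.842)² · (2·71² = 10082) / 12²
  = 6.1852 · 10082 / 144
  = 433.05
Design effect: 1.9 × 433.05 = 822.79.
Adjust for 74% response: 822.79 / 0.74 = 1111.88.
Round up → n = 1112 per group.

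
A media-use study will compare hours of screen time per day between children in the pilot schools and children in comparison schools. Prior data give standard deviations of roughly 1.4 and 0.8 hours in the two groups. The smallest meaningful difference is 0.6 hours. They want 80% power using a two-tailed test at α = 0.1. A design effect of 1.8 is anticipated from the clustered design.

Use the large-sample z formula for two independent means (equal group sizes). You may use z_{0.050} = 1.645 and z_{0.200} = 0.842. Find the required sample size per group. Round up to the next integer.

n = (z_{α/2} + z_β)² · (σ₁² + σ₂²) / δ²
  = (1.645 + 0.842)² · (1.4² + 0.8² = 2.6) / 0.6²
  = 6.1852 · 2.6 / 0.36
  = 44.67
Design effect: 1.8 × 44.67 = 80.41.
Round up → n = 81 per group.

n = 81 per group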